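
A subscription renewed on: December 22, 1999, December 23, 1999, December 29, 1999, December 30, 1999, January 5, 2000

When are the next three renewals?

Gaps: 1, 6, 1, 6 days — not constant, but cyclic with period 2.
The events fall on every Wednesday and Thursday.
The following Thursday is January 6, 2000.
Next Wednesday: January 12, 2000.
The following Thursday is January 13, 2000.

January 6, 2000; January 12, 2000; January 13, 2000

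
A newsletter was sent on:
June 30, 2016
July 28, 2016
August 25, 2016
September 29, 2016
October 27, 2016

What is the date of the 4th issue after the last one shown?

These are Thursdays with 28, 28, 35, 28-day gaps.
Each is the final Thursday of its month — June 30, 2016 is past the 28th, so '4th Thursday' doesn't fit.
Last Thursday of November 2016: November 24, 2016.
December 2016 ends with Thursday December 29, 2016.
January 2017 ends with Thursday January 26, 2017.
February 2017 ends with Thursday February 23, 2017.

February 23, 2017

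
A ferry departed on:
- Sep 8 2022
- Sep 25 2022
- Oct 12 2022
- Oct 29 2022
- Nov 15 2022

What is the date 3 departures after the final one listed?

Gaps between consecutive events: 17, 17, 17, 17 days — a constant 17-day interval.
Nov 15 2022 + 17 days = Dec 2 2022.
Dec 2 2022 + 17 days = Dec 19 2022.
Dec 19 2022 + 17 days = Jan 5 2023.

Jan 5 2023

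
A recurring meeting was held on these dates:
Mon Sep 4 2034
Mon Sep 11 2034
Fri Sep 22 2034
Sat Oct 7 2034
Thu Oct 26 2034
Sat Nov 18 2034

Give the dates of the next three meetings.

Fri Dec 15 2034, Mon Jan 15 2035, Mon Feb 19 2035

Intervals are 7, 11, 15, 19, 23 days — an arithmetic progression with common difference 4.
Next gap: 27 days. Sat Nov 18 2034 + 27 days = Fri Dec 15 2034.
Next gap: 31 days. Fri Dec 15 2034 + 31 days = Mon Jan 15 2035.
Next gap: 35 days. Mon Jan 15 2035 + 35 days = Mon Feb 19 2035.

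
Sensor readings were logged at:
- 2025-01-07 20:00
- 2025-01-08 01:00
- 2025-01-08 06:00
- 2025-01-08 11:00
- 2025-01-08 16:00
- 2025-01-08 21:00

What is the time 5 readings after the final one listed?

Gaps: 5, 5, 5, 5, 5 hours — each event is 5 hours after the previous one.
2025-01-08 21:00 + 5 h = 2025-01-09 02:00.
2025-01-09 02:00 + 5 h = 2025-01-09 07:00.
2025-01-09 07:00 + 5 h = 2025-01-09 12:00.
2025-01-09 12:00 + 5 h = 2025-01-09 17:00.
2025-01-09 17:00 + 5 h = 2025-01-09 22:00.

2025-01-09 22:00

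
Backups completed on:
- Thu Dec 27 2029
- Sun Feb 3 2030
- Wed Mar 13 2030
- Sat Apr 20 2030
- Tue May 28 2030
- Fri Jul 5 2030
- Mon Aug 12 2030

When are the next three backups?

Thu Sep 19 2030, Sun Oct 27 2030, Wed Dec 4 2030

Every event comes 38 days after the last (38, 38, 38, 38, 38, 38).
Mon Aug 12 2030 + 38 days = Thu Sep 19 2030.
Thu Sep 19 2030 + 38 days = Sun Oct 27 2030.
Sun Oct 27 2030 + 38 days = Wed Dec 4 2030.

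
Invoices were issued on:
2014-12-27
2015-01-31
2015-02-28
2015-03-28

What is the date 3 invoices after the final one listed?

2015-06-27

All Saturdays; the gaps (35, 28, 28) vary with month length.
This is the last Saturday of each month.
Last Saturday of April 2015: 2015-04-25.
Last Saturday of May 2015: 2015-05-30.
June 2015 ends with Saturday 2015-06-27.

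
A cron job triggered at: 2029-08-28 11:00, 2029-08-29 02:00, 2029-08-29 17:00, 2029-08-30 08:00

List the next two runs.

The interval is a steady 15 hours (15, 15, 15).
2029-08-30 08:00 + 15 h = 2029-08-30 23:00.
2029-08-30 23:00 + 15 h = 2029-08-31 14:00.

2029-08-30 23:00, 2029-08-31 14:00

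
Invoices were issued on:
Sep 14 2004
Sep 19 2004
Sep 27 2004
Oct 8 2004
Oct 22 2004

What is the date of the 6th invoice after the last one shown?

Intervals are 5, 8, 11, 14 days — an arithmetic progression with common difference 3.
Next gap: 17 days. Oct 22 2004 + 17 days = Nov 8 2004.
Next gap: 20 days. Nov 8 2004 + 20 days = Nov 28 2004.
Next gap: 23 days. Nov 28 2004 + 23 days = Dec 21 2004.
Next gap: 26 days. Dec 21 2004 + 26 days = Jan 16 2005.
Next gap: 29 days. Jan 16 2005 + 29 days = Feb 14 2005.
Next gap: 32 days. Feb 14 2005 + 32 days = Mar 18 2005.

Mar 18 2005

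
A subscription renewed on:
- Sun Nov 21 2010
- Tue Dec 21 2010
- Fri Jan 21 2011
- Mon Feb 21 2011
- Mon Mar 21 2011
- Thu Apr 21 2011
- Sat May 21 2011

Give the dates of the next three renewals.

Tue Jun 21 2011, Thu Jul 21 2011, Sun Aug 21 2011

Gaps: 30, 31, 31, 28, 31, 30 days — not constant. Every event is on the 21st of the month.
Pattern: the 21st of each month.
June 2011: Tue Jun 21 2011.
July 2011: Thu Jul 21 2011.
August 2011: Sun Aug 21 2011.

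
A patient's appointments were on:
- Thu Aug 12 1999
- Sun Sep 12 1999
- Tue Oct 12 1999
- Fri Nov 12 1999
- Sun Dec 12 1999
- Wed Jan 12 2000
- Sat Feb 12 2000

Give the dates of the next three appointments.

The day-of-month is always 12 (31, 30, 31, 30, 31, 31 days between events).
So this recurs on the 12th of each month.
March 2000: Sun Mar 12 2000.
April 2000: Wed Apr 12 2000.
May 2000: Fri May 12 2000.

Sun Mar 12 2000, Wed Apr 12 2000, Fri May 12 2000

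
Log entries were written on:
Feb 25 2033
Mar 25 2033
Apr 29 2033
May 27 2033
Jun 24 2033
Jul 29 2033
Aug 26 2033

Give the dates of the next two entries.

All Fridays; the gaps (28, 35, 28, 28, 35, 28) vary with month length.
This is the last Friday of each month.
Last Friday of September 2033: Sep 30 2033.
October 2033 ends with Friday Oct 28 2033.

Sep 30 2033, Oct 28 2033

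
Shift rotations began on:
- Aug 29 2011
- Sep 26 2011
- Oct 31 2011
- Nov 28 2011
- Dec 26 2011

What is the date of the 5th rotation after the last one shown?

May 28 2012

Every date is a Monday; gaps 28, 35, 28, 28 days.
Each is the last Monday of its month (at least one falls on the 29th or later, ruling out '4th Monday').
January 2012 ends with Monday Jan 30 2012.
February 2012 ends with Monday Feb 27 2012.
Last Monday of March 2012: Mar 26 2012.
April 2012 ends with Monday Apr 30 2012.
May 2012 ends with Monday May 28 2012.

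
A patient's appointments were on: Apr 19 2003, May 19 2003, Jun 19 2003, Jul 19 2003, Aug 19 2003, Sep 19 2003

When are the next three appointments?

Oct 19 2003, Nov 19 2003, Dec 19 2003

The day-of-month is always 19 (30, 31, 30, 31, 31 days between events).
So this recurs on the 19th of each month.
Next: October 2003 → Oct 19 2003.
November 2003: Nov 19 2003.
December 2003: Dec 19 2003.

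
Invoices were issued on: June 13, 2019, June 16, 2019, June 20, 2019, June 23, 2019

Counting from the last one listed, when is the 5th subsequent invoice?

July 11, 2019

The gap pattern 3, 4, 3 repeats every 2 events.
These are the Thursdays and Sundays of each week.
The following Thursday is June 27, 2019.
The following Sunday is June 30, 2019.
The following Thursday is July 4, 2019.
The following Sunday is July 7, 2019.
Next Thursday: July 11, 2019.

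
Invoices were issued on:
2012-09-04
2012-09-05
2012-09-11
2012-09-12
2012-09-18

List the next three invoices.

Every event lands on a Tuesday or Wednesday (gaps cycle 1, 6, 1, 6).
So the schedule is: every Tuesday and Wednesday.
The following Wednesday is 2012-09-19.
The following Tuesday is 2012-09-25.
Next Wednesday: 2012-09-26.

2012-09-19, 2012-09-25, 2012-09-26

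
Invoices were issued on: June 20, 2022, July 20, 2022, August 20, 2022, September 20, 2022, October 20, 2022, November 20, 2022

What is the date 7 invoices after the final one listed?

Gaps: 30, 31, 31, 30, 31 days — not constant. Every event is on the 20th of the month.
Pattern: the 20th of each month.
December 2022: December 20, 2022.
Next: January 2023 → January 20, 2023.
February 2023: February 20, 2023.
March 2023: March 20, 2023.
Next: April 2023 → April 20, 2023.
Next: May 2023 → May 20, 2023.
Next: June 2023 → June 20, 2023.

June 20, 2023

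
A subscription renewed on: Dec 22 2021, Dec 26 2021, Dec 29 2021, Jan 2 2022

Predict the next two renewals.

Jan 5 2022, Jan 9 2022

The gap pattern 4, 3, 4 repeats every 2 events.
These are the Wednesdays and Sundays of each week.
Next Wednesday: Jan 5 2022.
Next Sunday: Jan 9 2022.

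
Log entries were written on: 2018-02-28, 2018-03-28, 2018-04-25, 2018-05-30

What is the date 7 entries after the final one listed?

2018-12-26

Every date is a Wednesday; gaps 28, 28, 35 days.
Each is the last Wednesday of its month (at least one falls on the 29th or later, ruling out '4th Wednesday').
June 2018 ends with Wednesday 2018-06-27.
Last Wednesday of July 2018: 2018-07-25.
August 2018 ends with Wednesday 2018-08-29.
September 2018 ends with Wednesday 2018-09-26.
Last Wednesday of October 2018: 2018-10-31.
Last Wednesday of November 2018: 2018-11-28.
Last Wednesday of December 2018: 2018-12-26.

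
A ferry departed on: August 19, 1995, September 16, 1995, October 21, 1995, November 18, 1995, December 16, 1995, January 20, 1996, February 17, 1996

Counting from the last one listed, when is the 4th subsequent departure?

These are Saturdays at 28- or 35-day spacing (28, 35, 28, 28, 35, 28).
The pattern: 3rd Saturday of the month.
March 1996 — 3rd Saturday is March 16, 1996.
3rd Saturday of April 1996: April 20, 1996.
May 1996 — 3rd Saturday is May 18, 1996.
3rd Saturday of June 1996: June 15, 1996.

June 15, 1996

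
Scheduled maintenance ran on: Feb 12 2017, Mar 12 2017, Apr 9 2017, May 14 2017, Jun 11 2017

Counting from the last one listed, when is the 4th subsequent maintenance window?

These are Sundays at 28- or 35-day spacing (28, 28, 35, 28).
The pattern: 2nd Sunday of the month.
2nd Sunday of July 2017: Jul 9 2017.
2nd Sunday of August 2017: Aug 13 2017.
2nd Sunday of September 2017: Sep 10 2017.
2nd Sunday of October 2017: Oct 8 2017.

Oct 8 2017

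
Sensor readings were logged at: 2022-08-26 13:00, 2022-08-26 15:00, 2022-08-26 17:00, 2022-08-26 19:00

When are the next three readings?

Spacing: 2, 2, 2 h — constant 2 h.
2022-08-26 19:00 + 2 h = 2022-08-26 21:00.
2022-08-26 21:00 + 2 h = 2022-08-26 23:00.
2022-08-26 23:00 + 2 h = 2022-08-27 01:00.

2022-08-26 21:00, 2022-08-26 23:00, 2022-08-27 01:00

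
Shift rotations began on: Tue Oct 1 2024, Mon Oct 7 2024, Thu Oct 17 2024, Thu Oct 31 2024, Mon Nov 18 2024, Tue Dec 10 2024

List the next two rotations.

Sun Jan 5 2025, Tue Feb 4 2025

Intervals are 6, 10, 14, 18, 22 days — an arithmetic progression with common difference 4.
Next gap: 26 days. Tue Dec 10 2024 + 26 days = Sun Jan 5 2025.
Next gap: 30 days. Sun Jan 5 2025 + 30 days = Tue Feb 4 2025.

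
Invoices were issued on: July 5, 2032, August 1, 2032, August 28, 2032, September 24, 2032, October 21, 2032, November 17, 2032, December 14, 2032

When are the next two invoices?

January 10, 2033; February 6, 2033

Gaps between consecutive events: 27, 27, 27, 27, 27, 27 days — a constant 27-day interval.
December 14, 2032 + 27 days = January 10, 2033.
January 10, 2033 + 27 days = February 6, 2033.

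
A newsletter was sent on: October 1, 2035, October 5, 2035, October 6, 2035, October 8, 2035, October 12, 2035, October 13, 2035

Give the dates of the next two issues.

Every event lands on a Monday or Friday or Saturday (gaps cycle 4, 1, 2, 4, 1).
So the schedule is: every Monday, Friday and Saturday.
Next Monday: October 15, 2035.
Next Friday: October 19, 2035.

October 15, 2035; October 19, 2035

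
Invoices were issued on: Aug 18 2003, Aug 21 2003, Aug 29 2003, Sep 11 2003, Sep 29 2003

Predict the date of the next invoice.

Oct 22 2003

The spacing grows by 5 each time: 3, 8, 13, 18 days.
Next gap: 23 days. Sep 29 2003 + 23 days = Oct 22 2003.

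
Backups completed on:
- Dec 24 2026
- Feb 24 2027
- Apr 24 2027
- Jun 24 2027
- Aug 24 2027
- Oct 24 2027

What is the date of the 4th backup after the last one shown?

Jun 24 2028

Each date is the 24th; the gaps (62, 59, 61, 61, 61) track the month lengths.
The rule is the 24th of every 2 months.
Next: December 2027 → Dec 24 2027.
Next: February 2028 → Feb 24 2028.
April 2028: Apr 24 2028.
June 2028: Jun 24 2028.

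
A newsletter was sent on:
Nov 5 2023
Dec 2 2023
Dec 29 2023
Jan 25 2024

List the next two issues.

Feb 21 2024, Mar 19 2024

Every event comes 27 days after the last (27, 27, 27).
Jan 25 2024 + 27 days = Feb 21 2024.
Feb 21 2024 + 27 days = Mar 19 2024.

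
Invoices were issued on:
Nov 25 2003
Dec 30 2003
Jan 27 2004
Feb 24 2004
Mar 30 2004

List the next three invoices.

Every date is a Tuesday; gaps 35, 28, 28, 35 days.
Each is the last Tuesday of its month (at least one falls on the 29th or later, ruling out '4th Tuesday').
Last Tuesday of April 2004: Apr 27 2004.
Last Tuesday of May 2004: May 25 2004.
June 2004 ends with Tuesday Jun 29 2004.

Apr 27 2004, May 25 2004, Jun 29 2004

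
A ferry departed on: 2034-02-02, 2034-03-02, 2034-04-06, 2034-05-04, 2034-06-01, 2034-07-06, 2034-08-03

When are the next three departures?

All dates are Thursdays, 28, 35, 28, 28, 35, 28 days apart.
Specifically, the 1st Thursday of each month.
September 2034 — 1st Thursday is 2034-09-07.
October 2034 — 1st Thursday is 2034-10-05.
November 2034 — 1st Thursday is 2034-11-02.

2034-09-07, 2034-10-05, 2034-11-02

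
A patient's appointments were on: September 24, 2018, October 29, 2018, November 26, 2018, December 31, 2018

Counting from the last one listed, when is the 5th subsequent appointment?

May 27, 2019

Every date is a Monday; gaps 35, 28, 35 days.
Each is the last Monday of its month (at least one falls on the 29th or later, ruling out '4th Monday').
Last Monday of January 2019: January 28, 2019.
February 2019 ends with Monday February 25, 2019.
March 2019 ends with Monday March 25, 2019.
Last Monday of April 2019: April 29, 2019.
May 2019 ends with Monday May 27, 2019.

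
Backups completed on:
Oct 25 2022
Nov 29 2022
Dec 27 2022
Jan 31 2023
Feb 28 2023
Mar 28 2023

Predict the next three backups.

Apr 25 2023, May 30 2023, Jun 27 2023

These are Tuesdays with 35, 28, 35, 28, 28-day gaps.
Each is the final Tuesday of its month — Nov 29 2022 is past the 28th, so '4th Tuesday' doesn't fit.
April 2023 ends with Tuesday Apr 25 2023.
Last Tuesday of May 2023: May 30 2023.
Last Tuesday of June 2023: Jun 27 2023.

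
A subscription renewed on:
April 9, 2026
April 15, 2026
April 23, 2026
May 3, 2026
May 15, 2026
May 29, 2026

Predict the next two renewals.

June 14, 2026; July 2, 2026

Intervals are 6, 8, 10, 12, 14 days — an arithmetic progression with common difference 2.
Next gap: 16 days. May 29, 2026 + 16 days = June 14, 2026.
Next gap: 18 days. June 14, 2026 + 18 days = July 2, 2026.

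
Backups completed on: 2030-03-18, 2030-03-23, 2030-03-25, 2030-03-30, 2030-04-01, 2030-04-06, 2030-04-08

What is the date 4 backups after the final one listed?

2030-04-22

Every event lands on a Monday or Saturday (gaps cycle 5, 2, 5, 2, 5, 2).
So the schedule is: every Monday and Saturday.
The following Saturday is 2030-04-13.
Next Monday: 2030-04-15.
The following Saturday is 2030-04-20.
Next Monday: 2030-04-22.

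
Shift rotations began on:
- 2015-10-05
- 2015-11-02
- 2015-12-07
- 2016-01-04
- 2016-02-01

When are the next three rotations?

2016-03-07, 2016-04-04, 2016-05-02

These are Mondays at 28- or 35-day spacing (28, 35, 28, 28).
The pattern: 1st Monday of the month.
1st Monday of March 2016: 2016-03-07.
1st Monday of April 2016: 2016-04-04.
May 2016 — 1st Monday is 2016-05-02.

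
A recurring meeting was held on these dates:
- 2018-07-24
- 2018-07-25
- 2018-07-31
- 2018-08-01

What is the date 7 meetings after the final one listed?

2018-08-28

Every event lands on a Tuesday or Wednesday (gaps cycle 1, 6, 1).
So the schedule is: every Tuesday and Wednesday.
Next Tuesday: 2018-08-07.
The following Wednesday is 2018-08-08.
Next Tuesday: 2018-08-14.
The following Wednesday is 2018-08-15.
The following Tuesday is 2018-08-21.
Next Wednesday: 2018-08-22.
Next Tuesday: 2018-08-28.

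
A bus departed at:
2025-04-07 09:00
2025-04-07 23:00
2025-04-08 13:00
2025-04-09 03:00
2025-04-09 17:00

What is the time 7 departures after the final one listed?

2025-04-13 19:00

The interval is a steady 14 hours (14, 14, 14, 14).
2025-04-09 17:00 + 14 h = 2025-04-10 07:00.
2025-04-10 07:00 + 14 h = 2025-04-10 21:00.
2025-04-10 21:00 + 14 h = 2025-04-11 11:00.
2025-04-11 11:00 + 14 h = 2025-04-12 01:00.
2025-04-12 01:00 + 14 h = 2025-04-12 15:00.
2025-04-12 15:00 + 14 h = 2025-04-13 05:00.
2025-04-13 05:00 + 14 h = 2025-04-13 19:00.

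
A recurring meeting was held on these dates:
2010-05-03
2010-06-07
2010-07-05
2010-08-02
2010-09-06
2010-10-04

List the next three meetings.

2010-11-01, 2010-12-06, 2011-01-03

All dates are Mondays, 35, 28, 28, 35, 28 days apart.
Specifically, the 1st Monday of each month.
1st Monday of November 2010: 2010-11-01.
December 2010 — 1st Monday is 2010-12-06.
1st Monday of January 2011: 2011-01-03.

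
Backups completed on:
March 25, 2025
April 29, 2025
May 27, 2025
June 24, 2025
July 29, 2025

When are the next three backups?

All Tuesdays; the gaps (35, 28, 28, 35) vary with month length.
This is the last Tuesday of each month.
August 2025 ends with Tuesday August 26, 2025.
Last Tuesday of September 2025: September 30, 2025.
October 2025 ends with Tuesday October 28, 2025.

August 26, 2025; September 30, 2025; October 28, 2025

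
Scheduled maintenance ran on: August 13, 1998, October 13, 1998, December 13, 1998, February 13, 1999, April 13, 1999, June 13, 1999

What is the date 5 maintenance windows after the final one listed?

April 13, 2000

Gaps: 61, 61, 62, 59, 61 days — not constant. Every event is on the 13th of the month.
Pattern: the 13th of every 2 months.
Next: August 1999 → August 13, 1999.
October 1999: October 13, 1999.
Next: December 1999 → December 13, 1999.
February 2000: February 13, 2000.
Next: April 2000 → April 13, 2000.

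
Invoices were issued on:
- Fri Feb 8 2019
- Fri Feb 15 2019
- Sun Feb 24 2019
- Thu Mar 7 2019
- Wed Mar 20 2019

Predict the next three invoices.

Thu Apr 4 2019, Sun Apr 21 2019, Fri May 10 2019

Intervals are 7, 9, 11, 13 days — an arithmetic progression with common difference 2.
Next gap: 15 days. Wed Mar 20 2019 + 15 days = Thu Apr 4 2019.
Next gap: 17 days. Thu Apr 4 2019 + 17 days = Sun Apr 21 2019.
Next gap: 19 days. Sun Apr 21 2019 + 19 days = Fri May 10 2019.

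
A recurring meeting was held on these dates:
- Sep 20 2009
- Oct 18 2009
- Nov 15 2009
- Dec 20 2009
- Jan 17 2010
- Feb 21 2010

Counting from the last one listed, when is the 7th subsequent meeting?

These are Sundays at 28- or 35-day spacing (28, 28, 35, 28, 35).
The pattern: 3rd Sunday of the month.
March 2010 — 3rd Sunday is Mar 21 2010.
April 2010 — 3rd Sunday is Apr 18 2010.
May 2010 — 3rd Sunday is May 16 2010.
3rd Sunday of June 2010: Jun 20 2010.
3rd Sunday of July 2010: Jul 18 2010.
3rd Sunday of August 2010: Aug 15 2010.
September 2010 — 3rd Sunday is Sep 19 2010.

Sep 19 2010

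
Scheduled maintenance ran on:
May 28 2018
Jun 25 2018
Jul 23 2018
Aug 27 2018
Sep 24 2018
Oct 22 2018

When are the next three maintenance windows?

Nov 26 2018, Dec 24 2018, Jan 28 2019

These are Mondays at 28- or 35-day spacing (28, 28, 35, 28, 28).
The pattern: 4th Monday of the month.
4th Monday of November 2018: Nov 26 2018.
4th Monday of December 2018: Dec 24 2018.
January 2019 — 4th Monday is Jan 28 2019.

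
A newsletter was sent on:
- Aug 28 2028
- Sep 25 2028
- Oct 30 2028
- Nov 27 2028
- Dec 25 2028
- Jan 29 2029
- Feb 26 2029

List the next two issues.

These are Mondays with 28, 35, 28, 28, 35, 28-day gaps.
Each is the final Monday of its month — Oct 30 2028 is past the 28th, so '4th Monday' doesn't fit.
Last Monday of March 2029: Mar 26 2029.
Last Monday of April 2029: Apr 30 2029.

Mar 26 2029, Apr 30 2029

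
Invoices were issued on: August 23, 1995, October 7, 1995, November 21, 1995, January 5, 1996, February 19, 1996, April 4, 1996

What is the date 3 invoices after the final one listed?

The spacing is 45, 45, 45, 45, 45 days — always 45 days.
April 4, 1996 + 45 days = May 19, 1996.
May 19, 1996 + 45 days = July 3, 1996.
July 3, 1996 + 45 days = August 17, 1996.

August 17, 1996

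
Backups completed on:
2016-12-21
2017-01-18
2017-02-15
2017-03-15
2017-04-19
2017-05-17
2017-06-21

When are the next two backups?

These are Wednesdays at 28- or 35-day spacing (28, 28, 28, 35, 28, 35).
The pattern: 3rd Wednesday of the month.
July 2017 — 3rd Wednesday is 2017-07-19.
August 2017 — 3rd Wednesday is 2017-08-16.

2017-07-19, 2017-08-16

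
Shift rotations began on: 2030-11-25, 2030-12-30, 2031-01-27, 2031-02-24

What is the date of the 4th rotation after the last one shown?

Every date is a Monday; gaps 35, 28, 28 days.
Each is the last Monday of its month (at least one falls on the 29th or later, ruling out '4th Monday').
March 2031 ends with Monday 2031-03-31.
April 2031 ends with Monday 2031-04-28.
Last Monday of May 2031: 2031-05-26.
Last Monday of June 2031: 2031-06-30.

2031-06-30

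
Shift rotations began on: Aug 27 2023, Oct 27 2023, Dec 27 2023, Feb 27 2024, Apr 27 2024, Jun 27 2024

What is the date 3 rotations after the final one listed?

Dec 27 2024

Gaps: 61, 61, 62, 60, 61 days — not constant. Every event is on the 27th of the month.
Pattern: the 27th of every 2 months.
Next: August 2024 → Aug 27 2024.
Next: October 2024 → Oct 27 2024.
December 2024: Dec 27 2024.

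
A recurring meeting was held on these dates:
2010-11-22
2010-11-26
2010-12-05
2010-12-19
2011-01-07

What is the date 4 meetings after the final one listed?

2011-05-13

Gaps: 4, 9, 14, 19 days — each gap is 5 larger than the previous one.
Next gap: 24 days. 2011-01-07 + 24 days = 2011-01-31.
Next gap: 29 days. 2011-01-31 + 29 days = 2011-03-01.
Next gap: 34 days. 2011-03-01 + 34 days = 2011-04-04.
Next gap: 39 days. 2011-04-04 + 39 days = 2011-05-13.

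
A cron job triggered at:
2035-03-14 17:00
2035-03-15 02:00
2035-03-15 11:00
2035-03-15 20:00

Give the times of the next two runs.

The interval is a steady 9 hours (9, 9, 9).
2035-03-15 20:00 + 9 h = 2035-03-16 05:00.
2035-03-16 05:00 + 9 h = 2035-03-16 14:00.

2035-03-16 05:00, 2035-03-16 14:00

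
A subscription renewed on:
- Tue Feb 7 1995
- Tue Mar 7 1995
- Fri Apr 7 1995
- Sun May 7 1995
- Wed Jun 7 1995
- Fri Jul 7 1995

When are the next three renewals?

Mon Aug 7 1995, Thu Sep 7 1995, Sat Oct 7 1995

The day-of-month is always 7 (28, 31, 30, 31, 30 days between events).
So this recurs on the 7th of each month.
Next: August 1995 → Mon Aug 7 1995.
Next: September 1995 → Thu Sep 7 1995.
Next: October 1995 → Sat Oct 7 1995.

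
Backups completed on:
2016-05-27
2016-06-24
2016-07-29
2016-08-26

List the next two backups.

Every date is a Friday; gaps 28, 35, 28 days.
Each is the last Friday of its month (at least one falls on the 29th or later, ruling out '4th Friday').
Last Friday of September 2016: 2016-09-30.
Last Friday of October 2016: 2016-10-28.

2016-09-30, 2016-10-28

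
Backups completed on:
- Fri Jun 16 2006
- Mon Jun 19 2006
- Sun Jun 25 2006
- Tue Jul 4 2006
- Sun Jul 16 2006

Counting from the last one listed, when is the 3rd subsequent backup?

The spacing grows by 3 each time: 3, 6, 9, 12 days.
Next gap: 15 days. Sun Jul 16 2006 + 15 days = Mon Jul 31 2006.
Next gap: 18 days. Mon Jul 31 2006 + 18 days = Fri Aug 18 2006.
Next gap: 21 days. Fri Aug 18 2006 + 21 days = Fri Sep 8 2006.

Fri Sep 8 2006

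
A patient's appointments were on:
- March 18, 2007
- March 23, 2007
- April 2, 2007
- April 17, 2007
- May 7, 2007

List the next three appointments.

The spacing grows by 5 each time: 5, 10, 15, 20 days.
Next gap: 25 days. May 7, 2007 + 25 days = June 1, 2007.
Next gap: 30 days. June 1, 2007 + 30 days = July 1, 2007.
Next gap: 35 days. July 1, 2007 + 35 days = August 5, 2007.

June 1, 2007; July 1, 2007; August 5, 2007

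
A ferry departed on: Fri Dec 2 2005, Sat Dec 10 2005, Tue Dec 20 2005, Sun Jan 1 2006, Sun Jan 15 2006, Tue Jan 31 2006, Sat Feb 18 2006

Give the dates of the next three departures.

Fri Mar 10 2006, Sat Apr 1 2006, Tue Apr 25 2006

Gaps: 8, 10, 12, 14, 16, 18 days — each gap is 2 larger than the previous one.
Next gap: 20 days. Sat Feb 18 2006 + 20 days = Fri Mar 10 2006.
Next gap: 22 days. Fri Mar 10 2006 + 22 days = Sat Apr 1 2006.
Next gap: 24 days. Sat Apr 1 2006 + 24 days = Tue Apr 25 2006.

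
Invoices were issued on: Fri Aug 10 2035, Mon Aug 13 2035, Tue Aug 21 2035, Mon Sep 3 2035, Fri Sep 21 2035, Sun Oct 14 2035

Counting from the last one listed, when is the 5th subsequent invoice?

The spacing grows by 5 each time: 3, 8, 13, 18, 23 days.
Next gap: 28 days. Sun Oct 14 2035 + 28 days = Sun Nov 11 2035.
Next gap: 33 days. Sun Nov 11 2035 + 33 days = Fri Dec 14 2035.
Next gap: 38 days. Fri Dec 14 2035 + 38 days = Mon Jan 21 2036.
Next gap: 43 days. Mon Jan 21 2036 + 43 days = Tue Mar 4 2036.
Next gap: 48 days. Tue Mar 4 2036 + 48 days = Mon Apr 21 2036.

Mon Apr 21 2036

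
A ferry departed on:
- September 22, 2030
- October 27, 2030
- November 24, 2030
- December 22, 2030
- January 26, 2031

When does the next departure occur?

These are Sundays at 28- or 35-day spacing (35, 28, 28, 35).
The pattern: 4th Sunday of the month.
February 2031 — 4th Sunday is February 23, 2031.

February 23, 2031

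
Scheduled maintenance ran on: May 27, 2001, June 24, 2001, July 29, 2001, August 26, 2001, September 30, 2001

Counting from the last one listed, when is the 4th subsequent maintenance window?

All Sundays; the gaps (28, 35, 28, 35) vary with month length.
This is the last Sunday of each month.
October 2001 ends with Sunday October 28, 2001.
November 2001 ends with Sunday November 25, 2001.
Last Sunday of December 2001: December 30, 2001.
Last Sunday of January 2002: January 27, 2002.

January 27, 2002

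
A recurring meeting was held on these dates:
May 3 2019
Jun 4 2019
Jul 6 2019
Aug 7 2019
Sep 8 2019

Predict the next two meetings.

Oct 10 2019, Nov 11 2019

The spacing is 32, 32, 32, 32 days — always 32 days.
Sep 8 2019 + 32 days = Oct 10 2019.
Oct 10 2019 + 32 days = Nov 11 2019.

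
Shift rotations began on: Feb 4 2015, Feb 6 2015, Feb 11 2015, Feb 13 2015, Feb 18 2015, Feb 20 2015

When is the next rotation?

The gap pattern 2, 5, 2, 5, 2 repeats every 2 events.
These are the Wednesdays and Fridays of each week.
Next Wednesday: Feb 25 2015.

Feb 25 2015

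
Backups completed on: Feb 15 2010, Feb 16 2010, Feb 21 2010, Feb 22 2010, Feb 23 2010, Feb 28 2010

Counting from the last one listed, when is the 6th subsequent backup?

Mar 14 2010

The gap pattern 1, 5, 1, 1, 5 repeats every 3 events.
These are the Mondays, Tuesdays and Sundays of each week.
The following Monday is Mar 1 2010.
The following Tuesday is Mar 2 2010.
The following Sunday is Mar 7 2010.
The following Monday is Mar 8 2010.
The following Tuesday is Mar 9 2010.
The following Sunday is Mar 14 2010.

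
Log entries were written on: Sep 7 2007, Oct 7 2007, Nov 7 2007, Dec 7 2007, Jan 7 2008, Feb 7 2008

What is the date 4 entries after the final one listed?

Gaps: 30, 31, 30, 31, 31 days — not constant. Every event is on the 7th of the month.
Pattern: the 7th of each month.
Next: March 2008 → Mar 7 2008.
April 2008: Apr 7 2008.
May 2008: May 7 2008.
June 2008: Jun 7 2008.

Jun 7 2008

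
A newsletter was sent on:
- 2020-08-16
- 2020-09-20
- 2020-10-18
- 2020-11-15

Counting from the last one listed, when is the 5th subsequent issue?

Gaps: 35, 28, 28 days — a mix of 28 and 35. Every date is a Sunday.
Each is the 3rd Sunday of its month.
3rd Sunday of December 2020: 2020-12-20.
3rd Sunday of January 2021: 2021-01-17.
3rd Sunday of February 2021: 2021-02-21.
3rd Sunday of March 2021: 2021-03-21.
3rd Sunday of April 2021: 2021-04-18.

2021-04-18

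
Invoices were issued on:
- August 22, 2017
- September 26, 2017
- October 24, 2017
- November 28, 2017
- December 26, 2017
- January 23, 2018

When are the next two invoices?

February 27, 2018; March 27, 2018

All dates are Tuesdays, 35, 28, 35, 28, 28 days apart.
Specifically, the 4th Tuesday of each month.
February 2018 — 4th Tuesday is February 27, 2018.
March 2018 — 4th Tuesday is March 27, 2018.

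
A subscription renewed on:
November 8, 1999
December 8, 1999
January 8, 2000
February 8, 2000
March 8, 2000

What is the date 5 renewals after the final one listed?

The day-of-month is always 8 (30, 31, 31, 29 days between events).
So this recurs on the 8th of each month.
Next: April 2000 → April 8, 2000.
Next: May 2000 → May 8, 2000.
Next: June 2000 → June 8, 2000.
Next: July 2000 → July 8, 2000.
Next: August 2000 → August 8, 2000.

August 8, 2000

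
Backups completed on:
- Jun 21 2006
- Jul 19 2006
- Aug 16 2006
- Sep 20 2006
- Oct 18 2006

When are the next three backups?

These are Wednesdays at 28- or 35-day spacing (28, 28, 35, 28).
The pattern: 3rd Wednesday of the month.
3rd Wednesday of November 2006: Nov 15 2006.
3rd Wednesday of December 2006: Dec 20 2006.
3rd Wednesday of January 2007: Jan 17 2007.

Nov 15 2006, Dec 20 2006, Jan 17 2007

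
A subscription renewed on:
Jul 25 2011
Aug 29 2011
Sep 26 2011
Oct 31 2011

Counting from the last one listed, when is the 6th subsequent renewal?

Apr 30 2012

All Mondays; the gaps (35, 28, 35) vary with month length.
This is the last Monday of each month.
Last Monday of November 2011: Nov 28 2011.
Last Monday of December 2011: Dec 26 2011.
January 2012 ends with Monday Jan 30 2012.
Last Monday of February 2012: Feb 27 2012.
Last Monday of March 2012: Mar 26 2012.
April 2012 ends with Monday Apr 30 2012.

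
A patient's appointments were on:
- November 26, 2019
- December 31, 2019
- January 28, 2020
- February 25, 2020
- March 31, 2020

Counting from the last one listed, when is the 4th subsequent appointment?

All Tuesdays; the gaps (35, 28, 28, 35) vary with month length.
This is the last Tuesday of each month.
April 2020 ends with Tuesday April 28, 2020.
May 2020 ends with Tuesday May 26, 2020.
Last Tuesday of June 2020: June 30, 2020.
Last Tuesday of July 2020: July 28, 2020.

July 28, 2020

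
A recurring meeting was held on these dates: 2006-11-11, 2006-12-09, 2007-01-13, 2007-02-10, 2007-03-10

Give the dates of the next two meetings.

These are Saturdays at 28- or 35-day spacing (28, 35, 28, 28).
The pattern: 2nd Saturday of the month.
2nd Saturday of April 2007: 2007-04-14.
2nd Saturday of May 2007: 2007-05-12.

2007-04-14, 2007-05-12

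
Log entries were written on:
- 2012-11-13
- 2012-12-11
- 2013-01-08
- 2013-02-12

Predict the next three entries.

2013-03-12, 2013-04-09, 2013-05-14

All dates are Tuesdays, 28, 28, 35 days apart.
Specifically, the 2nd Tuesday of each month.
2nd Tuesday of March 2013: 2013-03-12.
April 2013 — 2nd Tuesday is 2013-04-09.
2nd Tuesday of May 2013: 2013-05-14.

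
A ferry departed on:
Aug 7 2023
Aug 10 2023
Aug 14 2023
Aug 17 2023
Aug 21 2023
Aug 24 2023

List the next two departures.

Aug 28 2023, Aug 31 2023

The gap pattern 3, 4, 3, 4, 3 repeats every 2 events.
These are the Mondays and Thursdays of each week.
The following Monday is Aug 28 2023.
The following Thursday is Aug 31 2023.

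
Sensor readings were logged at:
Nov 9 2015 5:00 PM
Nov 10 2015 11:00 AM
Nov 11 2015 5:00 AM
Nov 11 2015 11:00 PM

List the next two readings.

Gaps: 18, 18, 18 hours — each event is 18 hours after the previous one.
Nov 11 2015 11:00 PM + 18 h = Nov 12 2015 5:00 PM.
Nov 12 2015 5:00 PM + 18 h = Nov 13 2015 11:00 AM.

Nov 12 2015 5:00 PM, Nov 13 2015 11:00 AM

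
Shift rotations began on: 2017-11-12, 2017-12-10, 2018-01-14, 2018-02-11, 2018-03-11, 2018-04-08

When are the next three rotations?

These are Sundays at 28- or 35-day spacing (28, 35, 28, 28, 28).
The pattern: 2nd Sunday of the month.
2nd Sunday of May 2018: 2018-05-13.
June 2018 — 2nd Sunday is 2018-06-10.
July 2018 — 2nd Sunday is 2018-07-08.

2018-05-13, 2018-06-10, 2018-07-08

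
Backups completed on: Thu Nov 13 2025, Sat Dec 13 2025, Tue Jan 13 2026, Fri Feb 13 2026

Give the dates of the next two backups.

Each date is the 13th; the gaps (30, 31, 31) track the month lengths.
The rule is the 13th of each month.
Next: March 2026 → Fri Mar 13 2026.
Next: April 2026 → Mon Apr 13 2026.

Fri Mar 13 2026, Mon Apr 13 2026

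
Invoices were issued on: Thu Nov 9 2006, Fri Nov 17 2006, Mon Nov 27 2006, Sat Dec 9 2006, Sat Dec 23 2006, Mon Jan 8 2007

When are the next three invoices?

Intervals are 8, 10, 12, 14, 16 days — an arithmetic progression with common difference 2.
Next gap: 18 days. Mon Jan 8 2007 + 18 days = Fri Jan 26 2007.
Next gap: 20 days. Fri Jan 26 2007 + 20 days = Thu Feb 15 2007.
Next gap: 22 days. Thu Feb 15 2007 + 22 days = Fri Mar 9 2007.

Fri Jan 26 2007, Thu Feb 15 2007, Fri Mar 9 2007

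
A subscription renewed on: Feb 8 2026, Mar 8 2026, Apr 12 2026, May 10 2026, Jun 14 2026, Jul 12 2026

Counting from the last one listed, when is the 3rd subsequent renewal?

Oct 11 2026

Gaps: 28, 35, 28, 35, 28 days — a mix of 28 and 35. Every date is a Sunday.
Each is the 2nd Sunday of its month.
August 2026 — 2nd Sunday is Aug 9 2026.
2nd Sunday of September 2026: Sep 13 2026.
2nd Sunday of October 2026: Oct 11 2026.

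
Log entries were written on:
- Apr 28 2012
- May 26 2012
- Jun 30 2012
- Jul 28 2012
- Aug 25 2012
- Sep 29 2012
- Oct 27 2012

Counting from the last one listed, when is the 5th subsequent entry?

All Saturdays; the gaps (28, 35, 28, 28, 35, 28) vary with month length.
This is the last Saturday of each month.
November 2012 ends with Saturday Nov 24 2012.
Last Saturday of December 2012: Dec 29 2012.
January 2013 ends with Saturday Jan 26 2013.
Last Saturday of February 2013: Feb 23 2013.
March 2013 ends with Saturday Mar 30 2013.

Mar 30 2013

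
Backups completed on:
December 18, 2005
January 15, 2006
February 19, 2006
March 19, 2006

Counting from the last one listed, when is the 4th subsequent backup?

These are Sundays at 28- or 35-day spacing (28, 35, 28).
The pattern: 3rd Sunday of the month.
April 2006 — 3rd Sunday is April 16, 2006.
3rd Sunday of May 2006: May 21, 2006.
June 2006 — 3rd Sunday is June 18, 2006.
3rd Sunday of July 2006: July 16, 2006.

July 16, 2006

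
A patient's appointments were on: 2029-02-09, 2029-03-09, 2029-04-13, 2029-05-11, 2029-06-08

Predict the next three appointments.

2029-07-13, 2029-08-10, 2029-09-14

These are Fridays at 28- or 35-day spacing (28, 35, 28, 28).
The pattern: 2nd Friday of the month.
2nd Friday of July 2029: 2029-07-13.
August 2029 — 2nd Friday is 2029-08-10.
2nd Friday of September 2029: 2029-09-14.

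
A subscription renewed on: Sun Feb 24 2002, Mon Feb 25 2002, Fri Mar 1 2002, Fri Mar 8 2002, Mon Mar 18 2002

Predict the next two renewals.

Gaps: 1, 4, 7, 10 days — each gap is 3 larger than the previous one.
Next gap: 13 days. Mon Mar 18 2002 + 13 days = Sun Mar 31 2002.
Next gap: 16 days. Sun Mar 31 2002 + 16 days = Tue Apr 16 2002.

Sun Mar 31 2002, Tue Apr 16 2002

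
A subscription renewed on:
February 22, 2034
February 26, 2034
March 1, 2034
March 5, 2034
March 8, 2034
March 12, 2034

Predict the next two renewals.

The gap pattern 4, 3, 4, 3, 4 repeats every 2 events.
These are the Wednesdays and Sundays of each week.
Next Wednesday: March 15, 2034.
Next Sunday: March 19, 2034.

March 15, 2034; March 19, 2034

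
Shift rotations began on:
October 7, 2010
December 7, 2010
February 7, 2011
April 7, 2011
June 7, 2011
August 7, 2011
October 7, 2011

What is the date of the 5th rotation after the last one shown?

Each date is the 7th; the gaps (61, 62, 59, 61, 61, 61) track the month lengths.
The rule is the 7th of every 2 months.
Next: December 2011 → December 7, 2011.
Next: February 2012 → February 7, 2012.
Next: April 2012 → April 7, 2012.
Next: June 2012 → June 7, 2012.
August 2012: August 7, 2012.

August 7, 2012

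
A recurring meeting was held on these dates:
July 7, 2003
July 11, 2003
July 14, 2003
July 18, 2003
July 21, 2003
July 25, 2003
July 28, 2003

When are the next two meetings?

August 1, 2003; August 4, 2003

The gap pattern 4, 3, 4, 3, 4, 3 repeats every 2 events.
These are the Mondays and Fridays of each week.
The following Friday is August 1, 2003.
The following Monday is August 4, 2003.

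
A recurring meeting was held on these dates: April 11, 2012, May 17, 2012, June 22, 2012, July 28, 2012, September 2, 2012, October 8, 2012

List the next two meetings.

November 13, 2012; December 19, 2012

Every event comes 36 days after the last (36, 36, 36, 36, 36).
October 8, 2012 + 36 days = November 13, 2012.
November 13, 2012 + 36 days = December 19, 2012.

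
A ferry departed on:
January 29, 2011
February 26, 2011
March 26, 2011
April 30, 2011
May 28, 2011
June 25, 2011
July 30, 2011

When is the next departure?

Every date is a Saturday; gaps 28, 28, 35, 28, 28, 35 days.
Each is the last Saturday of its month (at least one falls on the 29th or later, ruling out '4th Saturday').
Last Saturday of August 2011: August 27, 2011.

August 27, 2011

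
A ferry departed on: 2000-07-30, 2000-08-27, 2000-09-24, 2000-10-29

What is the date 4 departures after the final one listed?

2001-02-25

These are Sundays with 28, 28, 35-day gaps.
Each is the final Sunday of its month — 2000-07-30 is past the 28th, so '4th Sunday' doesn't fit.
Last Sunday of November 2000: 2000-11-26.
December 2000 ends with Sunday 2000-12-31.
January 2001 ends with Sunday 2001-01-28.
Last Sunday of February 2001: 2001-02-25.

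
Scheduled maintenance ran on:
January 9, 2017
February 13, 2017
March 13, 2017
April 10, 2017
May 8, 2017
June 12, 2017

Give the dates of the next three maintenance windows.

Gaps: 35, 28, 28, 28, 35 days — a mix of 28 and 35. Every date is a Monday.
Each is the 2nd Monday of its month.
2nd Monday of July 2017: July 10, 2017.
August 2017 — 2nd Monday is August 14, 2017.
2nd Monday of September 2017: September 11, 2017.

July 10, 2017; August 14, 2017; September 11, 2017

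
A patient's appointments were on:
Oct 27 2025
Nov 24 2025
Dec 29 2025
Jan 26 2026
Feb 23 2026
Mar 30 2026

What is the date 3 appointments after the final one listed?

Jun 29 2026

Every date is a Monday; gaps 28, 35, 28, 28, 35 days.
Each is the last Monday of its month (at least one falls on the 29th or later, ruling out '4th Monday').
Last Monday of April 2026: Apr 27 2026.
Last Monday of May 2026: May 25 2026.
Last Monday of June 2026: Jun 29 2026.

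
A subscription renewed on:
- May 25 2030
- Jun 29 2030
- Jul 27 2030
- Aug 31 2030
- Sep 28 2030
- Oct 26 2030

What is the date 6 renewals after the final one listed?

Apr 26 2031

All Saturdays; the gaps (35, 28, 35, 28, 28) vary with month length.
This is the last Saturday of each month.
Last Saturday of November 2030: Nov 30 2030.
December 2030 ends with Saturday Dec 28 2030.
January 2031 ends with Saturday Jan 25 2031.
Last Saturday of February 2031: Feb 22 2031.
Last Saturday of March 2031: Mar 29 2031.
Last Saturday of April 2031: Apr 26 2031.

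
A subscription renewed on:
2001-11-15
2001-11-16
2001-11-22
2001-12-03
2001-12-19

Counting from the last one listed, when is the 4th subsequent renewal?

2002-04-12

Intervals are 1, 6, 11, 16 days — an arithmetic progression with common difference 5.
Next gap: 21 days. 2001-12-19 + 21 days = 2002-01-09.
Next gap: 26 days. 2002-01-09 + 26 days = 2002-02-04.
Next gap: 31 days. 2002-02-04 + 31 days = 2002-03-07.
Next gap: 36 days. 2002-03-07 + 36 days = 2002-04-12.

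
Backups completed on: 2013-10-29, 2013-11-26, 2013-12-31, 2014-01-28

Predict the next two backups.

All Tuesdays; the gaps (28, 35, 28) vary with month length.
This is the last Tuesday of each month.
February 2014 ends with Tuesday 2014-02-25.
Last Tuesday of March 2014: 2014-03-25.

2014-02-25, 2014-03-25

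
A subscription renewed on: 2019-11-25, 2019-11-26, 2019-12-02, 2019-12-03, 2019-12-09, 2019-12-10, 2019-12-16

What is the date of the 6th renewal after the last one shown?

Every event lands on a Monday or Tuesday (gaps cycle 1, 6, 1, 6, 1, 6).
So the schedule is: every Monday and Tuesday.
Next Tuesday: 2019-12-17.
The following Monday is 2019-12-23.
Next Tuesday: 2019-12-24.
Next Monday: 2019-12-30.
The following Tuesday is 2019-12-31.
Next Monday: 2020-01-06.

2020-01-06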